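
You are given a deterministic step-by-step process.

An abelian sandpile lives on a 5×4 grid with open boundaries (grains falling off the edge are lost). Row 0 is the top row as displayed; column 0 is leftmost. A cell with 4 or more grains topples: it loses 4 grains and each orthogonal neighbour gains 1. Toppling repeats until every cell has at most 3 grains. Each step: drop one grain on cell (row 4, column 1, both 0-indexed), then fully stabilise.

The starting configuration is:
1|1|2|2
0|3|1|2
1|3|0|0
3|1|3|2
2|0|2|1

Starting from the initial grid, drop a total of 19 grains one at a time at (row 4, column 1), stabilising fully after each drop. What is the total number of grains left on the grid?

36

[0] 1|1|2|2
0|3|1|2
1|3|0|0
3|1|3|2
2|0|2|1
[1] 1|1|2|2
0|3|1|2
1|3|0|0
3|1|3|2
2|1|2|1
[2] 1|1|2|2
0|3|1|2
1|3|0|0
3|1|3|2
2|2|2|1
[3] 1|1|2|2
0|3|1|2
1|3|0|0
3|1|3|2
2|3|2|1
[4] 1|1|2|2
0|3|1|2
1|3|0|0
3|2|3|2
3|0|3|1
[5] 1|1|2|2
0|3|1|2
1|3|0|0
3|2|3|2
3|1|3|1
[6] 1|1|2|2
0|3|1|2
1|3|0|0
3|2|3|2
3|2|3|1
[7] 1|1|2|2
0|3|1|2
1|3|0|0
3|2|3|2
3|3|3|1
[8] 1|2|2|2
1|0|2|2
3|1|2|0
1|2|1|3
1|3|1|2
[9] 1|2|2|2
1|0|2|2
3|1|2|0
1|3|1|3
2|0|2|2
[10] 1|2|2|2
1|0|2|2
3|1|2|0
1|3|1|3
2|1|2|2
[11] 1|2|2|2
1|0|2|2
3|1|2|0
1|3|1|3
2|2|2|2
[12] 1|2|2|2
1|0|2|2
3|1|2|0
1|3|1|3
2|3|2|2
[13] 1|2|2|2
1|0|2|2
3|2|2|0
2|0|2|3
3|1|3|2
[14] 1|2|2|2
1|0|2|2
3|2|2|0
2|0|2|3
3|2|3|2
[15] 1|2|2|2
1|0|2|2
3|2|2|0
2|0|2|3
3|3|3|2
[16] 1|2|2|2
1|0|2|2
3|2|2|0
3|1|3|3
0|2|0|3
[17] 1|2|2|2
1|0|2|2
3|2|2|0
3|1|3|3
0|3|0|3
[18] 1|2|2|2
1|0|2|2
3|2|2|0
3|2|3|3
1|0|1|3
[19] 1|2|2|2
1|0|2|2
3|2|2|0
3|2|3|3
1|1|1|3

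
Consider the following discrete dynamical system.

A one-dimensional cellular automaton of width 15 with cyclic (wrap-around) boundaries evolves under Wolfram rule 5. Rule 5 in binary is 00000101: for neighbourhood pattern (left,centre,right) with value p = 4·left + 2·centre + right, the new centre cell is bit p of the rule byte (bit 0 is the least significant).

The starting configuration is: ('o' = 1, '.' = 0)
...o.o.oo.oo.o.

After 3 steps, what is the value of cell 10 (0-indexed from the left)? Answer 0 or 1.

[0] ...o.o.oo.oo.o.
[1] oo.o.o.......o.
[2] ...o.o.ooooo.o.
[3] oo.o.o.......o.

0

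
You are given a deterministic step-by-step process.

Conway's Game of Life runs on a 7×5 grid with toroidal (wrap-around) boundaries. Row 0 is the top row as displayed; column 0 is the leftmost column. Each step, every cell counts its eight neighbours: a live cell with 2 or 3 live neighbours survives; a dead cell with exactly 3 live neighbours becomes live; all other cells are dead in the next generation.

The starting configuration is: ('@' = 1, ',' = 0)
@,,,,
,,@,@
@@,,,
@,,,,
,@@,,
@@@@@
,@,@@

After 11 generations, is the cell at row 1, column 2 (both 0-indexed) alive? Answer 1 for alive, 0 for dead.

step 0: @,,,,
,,@,@
@@,,,
@,,,,
,@@,,
@@@@@
,@,@@
step 1: @@@,,
,,,,@
@@,,@
@,@,,
,,,,,
,,,,,
,,,,,
step 2: @@,,,
,,@@@
,@,@@
@,,,@
,,,,,
,,,,,
,@,,,
step 3: @@,@@
,,,,,
,@,,,
@,,@@
,,,,,
,,,,,
@@,,,
step 4: ,@@,@
,@@,@
@,,,@
@,,,@
,,,,@
,,,,,
,@@,,
step 5: ,,,,,
,,@,@
,,,,,
,,,@,
@,,,@
,,,,,
@@@@,
step 6: @,,,@
,,,,,
,,,@,
,,,,@
,,,,@
,,@@,
,@@,,
step 7: @@,,,
,,,,@
,,,,,
,,,@@
,,,,@
,@@@,
@@@,@
step 8: ,,@@,
@,,,,
,,,@@
,,,@@
@,,,@
,,,,,
,,,,@
step 9: ,,,@@
,,@,,
@,,@,
,,,,,
@,,@@
@,,,@
,,,@,
step 10: ,,@@@
,,@,,
,,,,,
@,,@,
@,,@,
@,,,,
@,,@,
step 11: ,@@,@
,,@,,
,,,,,
,,,,,
@@,,,
@@,,,
@@@@,

1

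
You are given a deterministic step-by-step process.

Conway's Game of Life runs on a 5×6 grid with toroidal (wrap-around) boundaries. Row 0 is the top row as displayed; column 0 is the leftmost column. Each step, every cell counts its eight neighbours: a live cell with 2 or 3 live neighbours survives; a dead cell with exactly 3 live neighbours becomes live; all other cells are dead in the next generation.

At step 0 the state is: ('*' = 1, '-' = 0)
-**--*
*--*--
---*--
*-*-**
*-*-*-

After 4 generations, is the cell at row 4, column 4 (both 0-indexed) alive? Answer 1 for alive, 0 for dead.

1

[0] -**--*
*--*--
---*--
*-*-**
*-*-*-
[1] --*-**
**-**-
****--
*-*-*-
--*-*-
[2] *-*---
------
------
*---*-
--*-*-
[3] -*-*--
------
------
---*-*
------
[4] ------
------
------
------
--*-*-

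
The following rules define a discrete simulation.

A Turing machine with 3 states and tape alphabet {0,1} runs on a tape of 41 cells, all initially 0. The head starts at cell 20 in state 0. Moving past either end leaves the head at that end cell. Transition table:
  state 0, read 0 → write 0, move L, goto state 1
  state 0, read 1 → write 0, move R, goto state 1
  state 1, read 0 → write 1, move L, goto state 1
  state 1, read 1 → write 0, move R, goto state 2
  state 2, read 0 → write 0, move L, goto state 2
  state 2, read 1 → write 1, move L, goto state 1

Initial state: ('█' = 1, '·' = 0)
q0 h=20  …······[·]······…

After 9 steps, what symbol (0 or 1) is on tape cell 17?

1

t=0: q0 h=20  …······[·]······…
t=1: q1 h=19  …······[·]······…
t=2: q1 h=18  …······[·]█·····…
t=3: q1 h=17  …······[·]██····…
t=4: q1 h=16  …······[·]███···…
t=5: q1 h=15  …······[·]████··…
t=6: q1 h=14  …······[·]█████·…
t=7: q1 h=13  …······[·]██████…
t=8: q1 h=12  …······[·]██████…
t=9: q1 h=11  …······[·]██████…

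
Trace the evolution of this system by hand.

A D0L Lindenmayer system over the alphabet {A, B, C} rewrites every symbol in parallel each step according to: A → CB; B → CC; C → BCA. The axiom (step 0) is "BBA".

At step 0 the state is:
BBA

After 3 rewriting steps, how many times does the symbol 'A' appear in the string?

7

0) BBA
1) CCCCCB
2) BCABCABCABCABCACC
3) CCBCACBCCBCACBCCBCACBCCBCACBCCBCACBBCABCA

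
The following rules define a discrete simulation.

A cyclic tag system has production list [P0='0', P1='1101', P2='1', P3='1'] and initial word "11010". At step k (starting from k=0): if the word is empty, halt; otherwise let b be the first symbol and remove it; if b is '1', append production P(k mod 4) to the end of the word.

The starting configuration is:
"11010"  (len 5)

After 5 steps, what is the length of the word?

6

[0] "11010"  (len 5)
[1] "10100"  (len 5)
[2] "01001101"  (len 8)
[3] "1001101"  (len 7)
[4] "0011011"  (len 7)
[5] "011011"  (len 6)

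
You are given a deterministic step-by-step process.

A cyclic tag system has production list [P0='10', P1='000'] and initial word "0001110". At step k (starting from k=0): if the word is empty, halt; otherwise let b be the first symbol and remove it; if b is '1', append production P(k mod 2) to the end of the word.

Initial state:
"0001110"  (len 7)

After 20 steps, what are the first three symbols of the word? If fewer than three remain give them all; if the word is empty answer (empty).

(empty)

t=0: "0001110"  (len 7)
t=1: "001110"  (len 6)
t=2: "01110"  (len 5)
t=3: "1110"  (len 4)
t=4: "110000"  (len 6)
t=5: "1000010"  (len 7)
t=6: "000010000"  (len 9)
t=7: "00010000"  (len 8)
t=8: "0010000"  (len 7)
t=9: "010000"  (len 6)
t=10: "10000"  (len 5)
t=11: "000010"  (len 6)
t=12: "00010"  (len 5)
t=13: "0010"  (len 4)
t=14: "010"  (len 3)
t=15: "10"  (len 2)
t=16: "0000"  (len 4)
t=17: "000"  (len 3)
t=18: "00"  (len 2)
t=19: "0"  (len 1)
t=20: (halted — word empty)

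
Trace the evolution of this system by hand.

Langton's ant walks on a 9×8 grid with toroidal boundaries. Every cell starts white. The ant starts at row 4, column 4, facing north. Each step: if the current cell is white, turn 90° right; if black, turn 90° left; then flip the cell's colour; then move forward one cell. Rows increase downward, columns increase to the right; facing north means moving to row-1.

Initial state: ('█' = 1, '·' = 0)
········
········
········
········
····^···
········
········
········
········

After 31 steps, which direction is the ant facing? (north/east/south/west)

west

k=0  ········
········
········
········
····^···
········
········
········
········
k=1  ········
········
········
········
····█>··
········
········
········
········
k=2  ········
········
········
········
····██··
·····v··
········
········
········
k=3  ········
········
········
········
····██··
····<█··
········
········
········
k=4  ········
········
········
········
····^█··
····██··
········
········
········
k=5  ········
········
········
········
···<·█··
····██··
········
········
········
k=6  ········
········
········
···^····
···█·█··
····██··
········
········
········
k=7  ········
········
········
···█>···
···█·█··
····██··
········
········
········
k=8  ········
········
········
···██···
···█v█··
····██··
········
········
········
k=9  ········
········
········
···██···
···<██··
····██··
········
········
········
k=10  ········
········
········
···██···
····██··
···v██··
········
········
········
k=11  ········
········
········
···██···
····██··
··<███··
········
········
········
k=12  ········
········
········
···██···
··^·██··
··████··
········
········
········
k=13  ········
········
········
···██···
··█>██··
··████··
········
········
········
k=14  ········
········
········
···██···
··████··
··█v██··
········
········
········
k=15  ········
········
········
···██···
··████··
··█·>█··
········
········
········
k=16  ········
········
········
···██···
··██^█··
··█··█··
········
········
········
k=17  ········
········
········
···██···
··█<·█··
··█··█··
········
········
········
k=18  ········
········
········
···██···
··█··█··
··█v·█··
········
········
········
k=19  ········
········
········
···██···
··█··█··
··<█·█··
········
········
········
k=20  ········
········
········
···██···
··█··█··
···█·█··
··v·····
········
········
k=21  ········
········
········
···██···
··█··█··
···█·█··
·<█·····
········
········
k=22  ········
········
········
···██···
··█··█··
·^·█·█··
·██·····
········
········
k=23  ········
········
········
···██···
··█··█··
·█>█·█··
·██·····
········
········
k=24  ········
········
········
···██···
··█··█··
·███·█··
·█v·····
········
········
k=25  ········
········
········
···██···
··█··█··
·███·█··
·█·>····
········
········
k=26  ········
········
········
···██···
··█··█··
·███·█··
·█·█····
···v····
········
k=27  ········
········
········
···██···
··█··█··
·███·█··
·█·█····
··<█····
········
k=28  ········
········
········
···██···
··█··█··
·███·█··
·█^█····
··██····
········
k=29  ········
········
········
···██···
··█··█··
·███·█··
·██>····
··██····
········
k=30  ········
········
········
···██···
··█··█··
·██^·█··
·██·····
··██····
········
k=31  ········
········
········
···██···
··█··█··
·█<··█··
·██·····
··██····
········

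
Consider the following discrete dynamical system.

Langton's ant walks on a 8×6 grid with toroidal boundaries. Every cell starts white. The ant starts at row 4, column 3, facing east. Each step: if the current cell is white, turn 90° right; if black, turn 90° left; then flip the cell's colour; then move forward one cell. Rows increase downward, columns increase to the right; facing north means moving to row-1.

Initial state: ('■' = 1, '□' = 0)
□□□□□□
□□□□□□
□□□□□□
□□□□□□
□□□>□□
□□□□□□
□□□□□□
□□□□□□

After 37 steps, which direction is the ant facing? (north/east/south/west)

gen 0: □□□□□□
□□□□□□
□□□□□□
□□□□□□
□□□>□□
□□□□□□
□□□□□□
□□□□□□
gen 1: □□□□□□
□□□□□□
□□□□□□
□□□□□□
□□□■□□
□□□v□□
□□□□□□
□□□□□□
gen 2: □□□□□□
□□□□□□
□□□□□□
□□□□□□
□□□■□□
□□<■□□
□□□□□□
□□□□□□
gen 3: □□□□□□
□□□□□□
□□□□□□
□□□□□□
□□^■□□
□□■■□□
□□□□□□
□□□□□□
gen 4: □□□□□□
□□□□□□
□□□□□□
□□□□□□
□□■>□□
□□■■□□
□□□□□□
□□□□□□
gen 5: □□□□□□
□□□□□□
□□□□□□
□□□^□□
□□■□□□
□□■■□□
□□□□□□
□□□□□□
gen 6: □□□□□□
□□□□□□
□□□□□□
□□□■>□
□□■□□□
□□■■□□
□□□□□□
□□□□□□
gen 7: □□□□□□
□□□□□□
□□□□□□
□□□■■□
□□■□v□
□□■■□□
□□□□□□
□□□□□□
gen 8: □□□□□□
□□□□□□
□□□□□□
□□□■■□
□□■<■□
□□■■□□
□□□□□□
□□□□□□
gen 9: □□□□□□
□□□□□□
□□□□□□
□□□^■□
□□■■■□
□□■■□□
□□□□□□
□□□□□□
gen 10: □□□□□□
□□□□□□
□□□□□□
□□<□■□
□□■■■□
□□■■□□
□□□□□□
□□□□□□
gen 11: □□□□□□
□□□□□□
□□^□□□
□□■□■□
□□■■■□
□□■■□□
□□□□□□
□□□□□□
gen 12: □□□□□□
□□□□□□
□□■>□□
□□■□■□
□□■■■□
□□■■□□
□□□□□□
□□□□□□
gen 13: □□□□□□
□□□□□□
□□■■□□
□□■v■□
□□■■■□
□□■■□□
□□□□□□
□□□□□□
gen 14: □□□□□□
□□□□□□
□□■■□□
□□<■■□
□□■■■□
□□■■□□
□□□□□□
□□□□□□
gen 15: □□□□□□
□□□□□□
□□■■□□
□□□■■□
□□v■■□
□□■■□□
□□□□□□
□□□□□□
gen 16: □□□□□□
□□□□□□
□□■■□□
□□□■■□
□□□>■□
□□■■□□
□□□□□□
□□□□□□
gen 17: □□□□□□
□□□□□□
□□■■□□
□□□^■□
□□□□■□
□□■■□□
□□□□□□
□□□□□□
gen 18: □□□□□□
□□□□□□
□□■■□□
□□<□■□
□□□□■□
□□■■□□
□□□□□□
□□□□□□
gen 19: □□□□□□
□□□□□□
□□^■□□
□□■□■□
□□□□■□
□□■■□□
□□□□□□
□□□□□□
gen 20: □□□□□□
□□□□□□
□<□■□□
□□■□■□
□□□□■□
□□■■□□
□□□□□□
□□□□□□
gen 21: □□□□□□
□^□□□□
□■□■□□
□□■□■□
□□□□■□
□□■■□□
□□□□□□
□□□□□□
gen 22: □□□□□□
□■>□□□
□■□■□□
□□■□■□
□□□□■□
□□■■□□
□□□□□□
□□□□□□
gen 23: □□□□□□
□■■□□□
□■v■□□
□□■□■□
□□□□■□
□□■■□□
□□□□□□
□□□□□□
gen 24: □□□□□□
□■■□□□
□<■■□□
□□■□■□
□□□□■□
□□■■□□
□□□□□□
□□□□□□
gen 25: □□□□□□
□■■□□□
□□■■□□
□v■□■□
□□□□■□
□□■■□□
□□□□□□
□□□□□□
gen 26: □□□□□□
□■■□□□
□□■■□□
<■■□■□
□□□□■□
□□■■□□
□□□□□□
□□□□□□
gen 27: □□□□□□
□■■□□□
^□■■□□
■■■□■□
□□□□■□
□□■■□□
□□□□□□
□□□□□□
gen 28: □□□□□□
□■■□□□
■>■■□□
■■■□■□
□□□□■□
□□■■□□
□□□□□□
□□□□□□
gen 29: □□□□□□
□■■□□□
■■■■□□
■v■□■□
□□□□■□
□□■■□□
□□□□□□
□□□□□□
gen 30: □□□□□□
□■■□□□
■■■■□□
■□>□■□
□□□□■□
□□■■□□
□□□□□□
□□□□□□
gen 31: □□□□□□
□■■□□□
■■^■□□
■□□□■□
□□□□■□
□□■■□□
□□□□□□
□□□□□□
gen 32: □□□□□□
□■■□□□
■<□■□□
■□□□■□
□□□□■□
□□■■□□
□□□□□□
□□□□□□
gen 33: □□□□□□
□■■□□□
■□□■□□
■v□□■□
□□□□■□
□□■■□□
□□□□□□
□□□□□□
gen 34: □□□□□□
□■■□□□
■□□■□□
<■□□■□
□□□□■□
□□■■□□
□□□□□□
□□□□□□
gen 35: □□□□□□
□■■□□□
■□□■□□
□■□□■□
v□□□■□
□□■■□□
□□□□□□
□□□□□□
gen 36: □□□□□□
□■■□□□
■□□■□□
□■□□■□
■□□□■<
□□■■□□
□□□□□□
□□□□□□
gen 37: □□□□□□
□■■□□□
■□□■□□
□■□□■^
■□□□■■
□□■■□□
□□□□□□
□□□□□□

north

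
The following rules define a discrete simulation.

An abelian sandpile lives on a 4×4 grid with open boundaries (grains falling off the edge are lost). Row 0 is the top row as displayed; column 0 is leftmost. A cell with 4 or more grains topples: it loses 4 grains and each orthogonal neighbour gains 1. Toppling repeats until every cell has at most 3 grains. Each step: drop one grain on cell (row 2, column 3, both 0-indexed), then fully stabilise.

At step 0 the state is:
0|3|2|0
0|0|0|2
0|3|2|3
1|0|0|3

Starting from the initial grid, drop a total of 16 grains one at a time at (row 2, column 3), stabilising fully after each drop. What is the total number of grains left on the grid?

22

gen 0: 0|3|2|0
0|0|0|2
0|3|2|3
1|0|0|3
gen 1: 0|3|2|0
0|0|0|3
0|3|3|1
1|0|1|0
gen 2: 0|3|2|0
0|0|0|3
0|3|3|2
1|0|1|0
gen 3: 0|3|2|0
0|0|0|3
0|3|3|3
1|0|1|0
gen 4: 0|3|2|1
0|1|2|0
1|0|1|2
1|1|2|1
gen 5: 0|3|2|1
0|1|2|0
1|0|1|3
1|1|2|1
gen 6: 0|3|2|1
0|1|2|1
1|0|2|0
1|1|2|2
gen 7: 0|3|2|1
0|1|2|1
1|0|2|1
1|1|2|2
gen 8: 0|3|2|1
0|1|2|1
1|0|2|2
1|1|2|2
gen 9: 0|3|2|1
0|1|2|1
1|0|2|3
1|1|2|2
gen 10: 0|3|2|1
0|1|2|2
1|0|3|0
1|1|2|3
gen 11: 0|3|2|1
0|1|2|2
1|0|3|1
1|1|2|3
gen 12: 0|3|2|1
0|1|2|2
1|0|3|2
1|1|2|3
gen 13: 0|3|2|1
0|1|2|2
1|0|3|3
1|1|2|3
gen 14: 0|3|2|1
0|1|3|3
1|1|1|2
1|2|0|1
gen 15: 0|3|2|1
0|1|3|3
1|1|1|3
1|2|0|1
gen 16: 0|3|3|2
0|2|0|1
1|1|3|1
1|2|0|2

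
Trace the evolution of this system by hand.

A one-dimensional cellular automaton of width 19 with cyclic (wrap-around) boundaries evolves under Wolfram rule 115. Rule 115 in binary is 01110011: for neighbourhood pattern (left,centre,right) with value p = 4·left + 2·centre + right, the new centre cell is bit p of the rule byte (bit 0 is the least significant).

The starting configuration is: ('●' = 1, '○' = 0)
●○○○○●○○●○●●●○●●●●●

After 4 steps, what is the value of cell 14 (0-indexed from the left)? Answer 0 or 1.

t=0: ●○○○○●○○●○●●●○●●●●●
t=1: ●●●●●○●●○●○○●●○○○○○
t=2: ○○○○●●○●●○●●○●●●●●●
t=3: ●●●●○●●○●●○●●○○○○○●
t=4: ○○○●●○●●○●●○●●●●●●○

1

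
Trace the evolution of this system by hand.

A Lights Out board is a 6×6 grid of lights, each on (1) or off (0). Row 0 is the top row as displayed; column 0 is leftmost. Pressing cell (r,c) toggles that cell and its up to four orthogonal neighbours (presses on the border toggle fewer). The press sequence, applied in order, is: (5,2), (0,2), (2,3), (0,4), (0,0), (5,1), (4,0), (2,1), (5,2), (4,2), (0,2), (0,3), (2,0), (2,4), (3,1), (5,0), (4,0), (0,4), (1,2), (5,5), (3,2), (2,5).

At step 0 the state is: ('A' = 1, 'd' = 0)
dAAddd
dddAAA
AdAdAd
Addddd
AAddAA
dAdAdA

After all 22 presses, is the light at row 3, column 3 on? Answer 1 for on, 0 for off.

0

step 0: dAAddd
dddAAA
AdAdAd
Addddd
AAddAA
dAdAdA
step 1: dAAddd
dddAAA
AdAdAd
Addddd
AAAdAA
ddAddA
step 2: dddAdd
ddAAAA
AdAdAd
Addddd
AAAdAA
ddAddA
step 3: dddAdd
ddAdAA
AddAdd
AddAdd
AAAdAA
ddAddA
step 4: ddddAA
ddAddA
AddAdd
AddAdd
AAAdAA
ddAddA
step 5: AAddAA
AdAddA
AddAdd
AddAdd
AAAdAA
ddAddA
step 6: AAddAA
AdAddA
AddAdd
AddAdd
AdAdAA
AAdddA
step 7: AAddAA
AdAddA
AddAdd
dddAdd
dAAdAA
dAdddA
step 8: AAddAA
AAAddA
dAAAdd
dAdAdd
dAAdAA
dAdddA
step 9: AAddAA
AAAddA
dAAAdd
dAdAdd
dAddAA
ddAAdA
step 10: AAddAA
AAAddA
dAAAdd
dAAAdd
ddAAAA
dddAdA
step 11: AdAAAA
AAdddA
dAAAdd
dAAAdd
ddAAAA
dddAdA
step 12: AddddA
AAdAdA
dAAAdd
dAAAdd
ddAAAA
dddAdA
step 13: AddddA
dAdAdA
AdAAdd
AAAAdd
ddAAAA
dddAdA
step 14: AddddA
dAdAAA
AdAdAA
AAAAAd
ddAAAA
dddAdA
step 15: AddddA
dAdAAA
AAAdAA
dddAAd
dAAAAA
dddAdA
step 16: AddddA
dAdAAA
AAAdAA
dddAAd
AAAAAA
AAdAdA
step 17: AddddA
dAdAAA
AAAdAA
AddAAd
ddAAAA
dAdAdA
step 18: AddAAd
dAdAdA
AAAdAA
AddAAd
ddAAAA
dAdAdA
step 19: AdAAAd
ddAddA
AAddAA
AddAAd
ddAAAA
dAdAdA
step 20: AdAAAd
ddAddA
AAddAA
AddAAd
ddAAAd
dAdAAd
step 21: AdAAAd
ddAddA
AAAdAA
AAAdAd
dddAAd
dAdAAd
step 22: AdAAAd
ddAddd
AAAddd
AAAdAA
dddAAd
dAdAAd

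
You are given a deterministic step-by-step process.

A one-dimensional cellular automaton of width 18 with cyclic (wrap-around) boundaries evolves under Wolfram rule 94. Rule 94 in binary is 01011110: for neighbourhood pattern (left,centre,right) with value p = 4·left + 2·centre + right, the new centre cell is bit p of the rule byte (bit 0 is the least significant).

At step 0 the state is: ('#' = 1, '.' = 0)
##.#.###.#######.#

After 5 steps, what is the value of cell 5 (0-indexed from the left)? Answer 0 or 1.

gen 0: ##.#.###.#######.#
gen 1: .#.#.#.#.#.....#.#
gen 2: .#.#.#.#.##...##.#
gen 3: .#.#.#.#.###.###.#
gen 4: .#.#.#.#.#.#.#.#.#
gen 5: .#.#.#.#.#.#.#.#.#

1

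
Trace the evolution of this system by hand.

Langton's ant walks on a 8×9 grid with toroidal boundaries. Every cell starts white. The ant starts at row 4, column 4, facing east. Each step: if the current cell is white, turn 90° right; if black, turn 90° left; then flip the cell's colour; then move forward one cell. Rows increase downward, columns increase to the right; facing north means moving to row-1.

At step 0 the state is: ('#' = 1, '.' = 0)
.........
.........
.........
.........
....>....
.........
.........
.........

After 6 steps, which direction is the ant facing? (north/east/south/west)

east

[0] .........
.........
.........
.........
....>....
.........
.........
.........
[1] .........
.........
.........
.........
....#....
....v....
.........
.........
[2] .........
.........
.........
.........
....#....
...<#....
.........
.........
[3] .........
.........
.........
.........
...^#....
...##....
.........
.........
[4] .........
.........
.........
.........
...#>....
...##....
.........
.........
[5] .........
.........
.........
....^....
...#.....
...##....
.........
.........
[6] .........
.........
.........
....#>...
...#.....
...##....
.........
.........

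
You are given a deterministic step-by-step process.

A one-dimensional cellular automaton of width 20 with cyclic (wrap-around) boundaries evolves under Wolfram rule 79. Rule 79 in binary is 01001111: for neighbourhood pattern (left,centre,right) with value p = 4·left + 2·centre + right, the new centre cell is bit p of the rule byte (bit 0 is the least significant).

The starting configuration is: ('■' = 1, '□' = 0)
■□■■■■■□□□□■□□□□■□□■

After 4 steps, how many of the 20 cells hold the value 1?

11

t=0: ■□■■■■■□□□□■□□□□■□□■
t=1: ■□■□□□■□■■■■□■■■■□■■
t=2: ■□■□■■■□■□□■□■□□■□■□
t=3: ■□■□■□■□■□■■□■□■■□■□
t=4: ■□■□■□■□■□■■□■□■■□■□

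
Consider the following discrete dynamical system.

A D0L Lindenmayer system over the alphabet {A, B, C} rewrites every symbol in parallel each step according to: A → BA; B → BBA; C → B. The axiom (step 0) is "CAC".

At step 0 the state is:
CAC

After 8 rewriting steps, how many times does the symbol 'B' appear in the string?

2207

step 0: CAC
step 1: BBAB
step 2: BBABBABABBA
step 3: BBABBABABBABBABABBABABBABBABA
step 4: BBABBABABBABBABABBABABBABBABABBABBABABBABABBABBABABBABABBABBABABBABBABABBABA
step 5: BBABBABABBABBABABBABABBABBABABBABBABABBABABBABBABABBABABBA…ABABBABBABABBABBABABBABABBABBABABBABBABABBABABBABBABABBABA  (len 199)
step 6: BBABBABABBABBABABBABABBABBABABBABBABABBABABBABBABABBABABBA…ABBABABBABABBABBABABBABABBABBABABBABBABABBABABBABBABABBABA  (len 521)
step 7: BBABBABABBABBABABBABABBABBABABBABBABABBABABBABBABABBABABBA…ABBABABBABABBABBABABBABABBABBABABBABBABABBABABBABBABABBABA  (len 1364)
step 8: BBABBABABBABBABABBABABBABBABABBABBABABBABABBABBABABBABABBA…ABBABABBABABBABBABABBABABBABBABABBABBABABBABABBABBABABBABA  (len 3571)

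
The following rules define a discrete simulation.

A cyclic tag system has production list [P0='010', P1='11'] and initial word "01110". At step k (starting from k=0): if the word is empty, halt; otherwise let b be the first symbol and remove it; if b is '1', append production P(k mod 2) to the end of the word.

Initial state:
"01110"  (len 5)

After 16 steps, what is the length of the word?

16

[0] "01110"  (len 5)
[1] "1110"  (len 4)
[2] "11011"  (len 5)
[3] "1011010"  (len 7)
[4] "01101011"  (len 8)
[5] "1101011"  (len 7)
[6] "10101111"  (len 8)
[7] "0101111010"  (len 10)
[8] "101111010"  (len 9)
[9] "01111010010"  (len 11)
[10] "1111010010"  (len 10)
[11] "111010010010"  (len 12)
[12] "1101001001011"  (len 13)
[13] "101001001011010"  (len 15)
[14] "0100100101101011"  (len 16)
[15] "100100101101011"  (len 15)
[16] "0010010110101111"  (len 16)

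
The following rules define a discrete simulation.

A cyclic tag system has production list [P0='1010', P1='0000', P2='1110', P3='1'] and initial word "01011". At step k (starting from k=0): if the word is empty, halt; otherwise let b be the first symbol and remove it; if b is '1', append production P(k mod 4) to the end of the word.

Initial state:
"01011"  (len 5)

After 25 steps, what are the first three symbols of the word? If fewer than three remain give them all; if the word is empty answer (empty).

step 0: "01011"  (len 5)
step 1: "1011"  (len 4)
step 2: "0110000"  (len 7)
step 3: "110000"  (len 6)
step 4: "100001"  (len 6)
step 5: "000011010"  (len 9)
step 6: "00011010"  (len 8)
step 7: "0011010"  (len 7)
step 8: "011010"  (len 6)
step 9: "11010"  (len 5)
step 10: "10100000"  (len 8)
step 11: "01000001110"  (len 11)
step 12: "1000001110"  (len 10)
step 13: "0000011101010"  (len 13)
step 14: "000011101010"  (len 12)
step 15: "00011101010"  (len 11)
step 16: "0011101010"  (len 10)
step 17: "011101010"  (len 9)
step 18: "11101010"  (len 8)
step 19: "11010101110"  (len 11)
step 20: "10101011101"  (len 11)
step 21: "01010111011010"  (len 14)
step 22: "1010111011010"  (len 13)
step 23: "0101110110101110"  (len 16)
step 24: "101110110101110"  (len 15)
step 25: "011101101011101010"  (len 18)

011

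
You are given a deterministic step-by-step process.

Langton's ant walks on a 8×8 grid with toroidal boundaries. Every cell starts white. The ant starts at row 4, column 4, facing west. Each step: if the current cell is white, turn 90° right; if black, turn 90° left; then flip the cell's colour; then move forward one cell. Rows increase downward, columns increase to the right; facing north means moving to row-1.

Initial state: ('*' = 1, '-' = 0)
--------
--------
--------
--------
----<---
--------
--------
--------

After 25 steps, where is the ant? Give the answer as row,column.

k=0  --------
--------
--------
--------
----<---
--------
--------
--------
k=1  --------
--------
--------
----^---
----*---
--------
--------
--------
k=2  --------
--------
--------
----*>--
----*---
--------
--------
--------
k=3  --------
--------
--------
----**--
----*v--
--------
--------
--------
k=4  --------
--------
--------
----**--
----<*--
--------
--------
--------
k=5  --------
--------
--------
----**--
-----*--
----v---
--------
--------
k=6  --------
--------
--------
----**--
-----*--
---<*---
--------
--------
k=7  --------
--------
--------
----**--
---^-*--
---**---
--------
--------
k=8  --------
--------
--------
----**--
---*>*--
---**---
--------
--------
k=9  --------
--------
--------
----**--
---***--
---*v---
--------
--------
k=10  --------
--------
--------
----**--
---***--
---*->--
--------
--------
k=11  --------
--------
--------
----**--
---***--
---*-*--
-----v--
--------
k=12  --------
--------
--------
----**--
---***--
---*-*--
----<*--
--------
k=13  --------
--------
--------
----**--
---***--
---*^*--
----**--
--------
k=14  --------
--------
--------
----**--
---***--
---**>--
----**--
--------
k=15  --------
--------
--------
----**--
---**^--
---**---
----**--
--------
k=16  --------
--------
--------
----**--
---*<---
---**---
----**--
--------
k=17  --------
--------
--------
----**--
---*----
---*v---
----**--
--------
k=18  --------
--------
--------
----**--
---*----
---*->--
----**--
--------
k=19  --------
--------
--------
----**--
---*----
---*-*--
----*v--
--------
k=20  --------
--------
--------
----**--
---*----
---*-*--
----*->-
--------
k=21  --------
--------
--------
----**--
---*----
---*-*--
----*-*-
------v-
k=22  --------
--------
--------
----**--
---*----
---*-*--
----*-*-
-----<*-
k=23  --------
--------
--------
----**--
---*----
---*-*--
----*^*-
-----**-
k=24  --------
--------
--------
----**--
---*----
---*-*--
----**>-
-----**-
k=25  --------
--------
--------
----**--
---*----
---*-*^-
----**--
-----**-

5,6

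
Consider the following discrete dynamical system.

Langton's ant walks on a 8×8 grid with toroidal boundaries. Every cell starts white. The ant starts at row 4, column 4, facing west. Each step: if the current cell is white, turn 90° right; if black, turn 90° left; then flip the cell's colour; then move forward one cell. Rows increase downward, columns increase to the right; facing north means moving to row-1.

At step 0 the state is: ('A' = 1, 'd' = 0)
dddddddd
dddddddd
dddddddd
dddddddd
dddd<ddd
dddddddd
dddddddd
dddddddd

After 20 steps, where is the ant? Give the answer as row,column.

6,6

gen 0: dddddddd
dddddddd
dddddddd
dddddddd
dddd<ddd
dddddddd
dddddddd
dddddddd
gen 1: dddddddd
dddddddd
dddddddd
dddd^ddd
ddddAddd
dddddddd
dddddddd
dddddddd
gen 2: dddddddd
dddddddd
dddddddd
ddddA>dd
ddddAddd
dddddddd
dddddddd
dddddddd
gen 3: dddddddd
dddddddd
dddddddd
ddddAAdd
ddddAvdd
dddddddd
dddddddd
dddddddd
gen 4: dddddddd
dddddddd
dddddddd
ddddAAdd
dddd<Add
dddddddd
dddddddd
dddddddd
gen 5: dddddddd
dddddddd
dddddddd
ddddAAdd
dddddAdd
ddddvddd
dddddddd
dddddddd
gen 6: dddddddd
dddddddd
dddddddd
ddddAAdd
dddddAdd
ddd<Addd
dddddddd
dddddddd
gen 7: dddddddd
dddddddd
dddddddd
ddddAAdd
ddd^dAdd
dddAAddd
dddddddd
dddddddd
gen 8: dddddddd
dddddddd
dddddddd
ddddAAdd
dddA>Add
dddAAddd
dddddddd
dddddddd
gen 9: dddddddd
dddddddd
dddddddd
ddddAAdd
dddAAAdd
dddAvddd
dddddddd
dddddddd
gen 10: dddddddd
dddddddd
dddddddd
ddddAAdd
dddAAAdd
dddAd>dd
dddddddd
dddddddd
gen 11: dddddddd
dddddddd
dddddddd
ddddAAdd
dddAAAdd
dddAdAdd
dddddvdd
dddddddd
gen 12: dddddddd
dddddddd
dddddddd
ddddAAdd
dddAAAdd
dddAdAdd
dddd<Add
dddddddd
gen 13: dddddddd
dddddddd
dddddddd
ddddAAdd
dddAAAdd
dddA^Add
ddddAAdd
dddddddd
gen 14: dddddddd
dddddddd
dddddddd
ddddAAdd
dddAAAdd
dddAA>dd
ddddAAdd
dddddddd
gen 15: dddddddd
dddddddd
dddddddd
ddddAAdd
dddAA^dd
dddAAddd
ddddAAdd
dddddddd
gen 16: dddddddd
dddddddd
dddddddd
ddddAAdd
dddA<ddd
dddAAddd
ddddAAdd
dddddddd
gen 17: dddddddd
dddddddd
dddddddd
ddddAAdd
dddAdddd
dddAvddd
ddddAAdd
dddddddd
gen 18: dddddddd
dddddddd
dddddddd
ddddAAdd
dddAdddd
dddAd>dd
ddddAAdd
dddddddd
gen 19: dddddddd
dddddddd
dddddddd
ddddAAdd
dddAdddd
dddAdAdd
ddddAvdd
dddddddd
gen 20: dddddddd
dddddddd
dddddddd
ddddAAdd
dddAdddd
dddAdAdd
ddddAd>d
dddddddd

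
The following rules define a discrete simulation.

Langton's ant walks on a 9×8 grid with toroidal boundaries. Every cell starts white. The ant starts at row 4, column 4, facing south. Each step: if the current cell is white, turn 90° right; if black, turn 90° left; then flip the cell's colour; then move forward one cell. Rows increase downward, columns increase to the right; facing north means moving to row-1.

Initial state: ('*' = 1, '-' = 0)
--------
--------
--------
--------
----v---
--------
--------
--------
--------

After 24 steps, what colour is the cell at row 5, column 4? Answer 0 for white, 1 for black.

step 0: --------
--------
--------
--------
----v---
--------
--------
--------
--------
step 1: --------
--------
--------
--------
---<*---
--------
--------
--------
--------
step 2: --------
--------
--------
---^----
---**---
--------
--------
--------
--------
step 3: --------
--------
--------
---*>---
---**---
--------
--------
--------
--------
step 4: --------
--------
--------
---**---
---*v---
--------
--------
--------
--------
step 5: --------
--------
--------
---**---
---*->--
--------
--------
--------
--------
step 6: --------
--------
--------
---**---
---*-*--
-----v--
--------
--------
--------
step 7: --------
--------
--------
---**---
---*-*--
----<*--
--------
--------
--------
step 8: --------
--------
--------
---**---
---*^*--
----**--
--------
--------
--------
step 9: --------
--------
--------
---**---
---**>--
----**--
--------
--------
--------
step 10: --------
--------
--------
---**^--
---**---
----**--
--------
--------
--------
step 11: --------
--------
--------
---***>-
---**---
----**--
--------
--------
--------
step 12: --------
--------
--------
---****-
---**-v-
----**--
--------
--------
--------
step 13: --------
--------
--------
---****-
---**<*-
----**--
--------
--------
--------
step 14: --------
--------
--------
---**^*-
---****-
----**--
--------
--------
--------
step 15: --------
--------
--------
---*<-*-
---****-
----**--
--------
--------
--------
step 16: --------
--------
--------
---*--*-
---*v**-
----**--
--------
--------
--------
step 17: --------
--------
--------
---*--*-
---*->*-
----**--
--------
--------
--------
step 18: --------
--------
--------
---*-^*-
---*--*-
----**--
--------
--------
--------
step 19: --------
--------
--------
---*-*>-
---*--*-
----**--
--------
--------
--------
step 20: --------
--------
------^-
---*-*--
---*--*-
----**--
--------
--------
--------
step 21: --------
--------
------*>
---*-*--
---*--*-
----**--
--------
--------
--------
step 22: --------
--------
------**
---*-*-v
---*--*-
----**--
--------
--------
--------
step 23: --------
--------
------**
---*-*<*
---*--*-
----**--
--------
--------
--------
step 24: --------
--------
------^*
---*-***
---*--*-
----**--
--------
--------
--------

1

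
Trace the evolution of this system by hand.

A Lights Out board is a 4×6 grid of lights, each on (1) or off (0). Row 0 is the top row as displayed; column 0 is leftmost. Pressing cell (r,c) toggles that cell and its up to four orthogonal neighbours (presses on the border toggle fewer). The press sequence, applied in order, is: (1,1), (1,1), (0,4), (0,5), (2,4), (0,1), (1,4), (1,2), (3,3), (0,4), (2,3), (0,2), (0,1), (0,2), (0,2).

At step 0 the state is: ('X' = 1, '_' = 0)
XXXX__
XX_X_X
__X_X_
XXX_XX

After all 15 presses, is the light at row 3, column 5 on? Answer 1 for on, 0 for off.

0) XXXX__
XX_X_X
__X_X_
XXX_XX
1) X_XX__
__XX_X
_XX_X_
XXX_XX
2) XXXX__
XX_X_X
__X_X_
XXX_XX
3) XXX_XX
XX_XXX
__X_X_
XXX_XX
4) XXX___
XX_XX_
__X_X_
XXX_XX
5) XXX___
XX_X__
__XX_X
XXX__X
6) ______
X__X__
__XX_X
XXX__X
7) ____X_
X___XX
__XXXX
XXX__X
8) __X_X_
XXXXXX
___XXX
XXX__X
9) __X_X_
XXXXXX
____XX
XX_XXX
10) __XX_X
XXXX_X
____XX
XX_XXX
11) __XX_X
XXX__X
__XX_X
XX__XX
12) _X___X
XX___X
__XX_X
XX__XX
13) X_X__X
X____X
__XX_X
XX__XX
14) XX_X_X
X_X__X
__XX_X
XX__XX
15) X_X__X
X____X
__XX_X
XX__XX

1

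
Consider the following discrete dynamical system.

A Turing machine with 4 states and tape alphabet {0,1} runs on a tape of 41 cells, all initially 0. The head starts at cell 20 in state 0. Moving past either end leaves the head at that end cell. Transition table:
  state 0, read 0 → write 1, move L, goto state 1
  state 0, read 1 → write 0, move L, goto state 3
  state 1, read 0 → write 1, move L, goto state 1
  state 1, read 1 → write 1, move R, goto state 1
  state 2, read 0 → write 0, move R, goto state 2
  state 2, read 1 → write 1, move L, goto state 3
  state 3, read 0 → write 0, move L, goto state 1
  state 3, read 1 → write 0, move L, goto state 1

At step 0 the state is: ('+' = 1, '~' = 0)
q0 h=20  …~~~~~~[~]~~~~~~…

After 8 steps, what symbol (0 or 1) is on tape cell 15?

gen 0: q0 h=20  …~~~~~~[~]~~~~~~…
gen 1: q1 h=19  …~~~~~~[~]+~~~~~…
gen 2: q1 h=18  …~~~~~~[~]++~~~~…
gen 3: q1 h=17  …~~~~~~[~]+++~~~…
gen 4: q1 h=16  …~~~~~~[~]++++~~…
gen 5: q1 h=15  …~~~~~~[~]+++++~…
gen 6: q1 h=14  …~~~~~~[~]++++++…
gen 7: q1 h=13  …~~~~~~[~]++++++…
gen 8: q1 h=12  …~~~~~~[~]++++++…

1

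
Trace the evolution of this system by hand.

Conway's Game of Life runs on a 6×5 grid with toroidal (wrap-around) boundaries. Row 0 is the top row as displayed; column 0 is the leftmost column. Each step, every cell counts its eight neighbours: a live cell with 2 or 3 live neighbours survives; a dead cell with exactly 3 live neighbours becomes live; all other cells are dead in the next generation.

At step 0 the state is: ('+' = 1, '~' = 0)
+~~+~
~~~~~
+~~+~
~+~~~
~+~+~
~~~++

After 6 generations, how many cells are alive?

gen 0: +~~+~
~~~~~
+~~+~
~+~~~
~+~+~
~~~++
gen 1: ~~~+~
~~~~~
~~~~~
++~~+
+~~++
+~~+~
gen 2: ~~~~+
~~~~~
+~~~~
~+~+~
~~++~
+~++~
gen 3: ~~~++
~~~~~
~~~~~
~+~++
~~~~~
~++~~
gen 4: ~~++~
~~~~~
~~~~~
~~~~~
++~+~
~~++~
gen 5: ~~++~
~~~~~
~~~~~
~~~~~
~+~++
~~~~~
gen 6: ~~~~~
~~~~~
~~~~~
~~~~~
~~~~~
~~~~+

1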